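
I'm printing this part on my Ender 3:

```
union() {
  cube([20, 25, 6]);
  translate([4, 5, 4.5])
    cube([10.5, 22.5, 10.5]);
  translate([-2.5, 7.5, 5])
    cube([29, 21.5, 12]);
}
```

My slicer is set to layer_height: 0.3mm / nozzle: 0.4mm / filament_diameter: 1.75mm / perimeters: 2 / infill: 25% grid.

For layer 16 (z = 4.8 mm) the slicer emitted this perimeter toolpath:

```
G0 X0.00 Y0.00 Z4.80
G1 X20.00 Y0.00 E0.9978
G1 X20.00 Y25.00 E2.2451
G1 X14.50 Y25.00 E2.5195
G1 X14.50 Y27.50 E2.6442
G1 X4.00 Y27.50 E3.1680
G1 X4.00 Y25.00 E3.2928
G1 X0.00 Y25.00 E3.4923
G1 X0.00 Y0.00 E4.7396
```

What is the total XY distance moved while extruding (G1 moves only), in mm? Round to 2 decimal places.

95.00 mm

Sum the Euclidean lengths of each G1 segment: total = 95.00 mm.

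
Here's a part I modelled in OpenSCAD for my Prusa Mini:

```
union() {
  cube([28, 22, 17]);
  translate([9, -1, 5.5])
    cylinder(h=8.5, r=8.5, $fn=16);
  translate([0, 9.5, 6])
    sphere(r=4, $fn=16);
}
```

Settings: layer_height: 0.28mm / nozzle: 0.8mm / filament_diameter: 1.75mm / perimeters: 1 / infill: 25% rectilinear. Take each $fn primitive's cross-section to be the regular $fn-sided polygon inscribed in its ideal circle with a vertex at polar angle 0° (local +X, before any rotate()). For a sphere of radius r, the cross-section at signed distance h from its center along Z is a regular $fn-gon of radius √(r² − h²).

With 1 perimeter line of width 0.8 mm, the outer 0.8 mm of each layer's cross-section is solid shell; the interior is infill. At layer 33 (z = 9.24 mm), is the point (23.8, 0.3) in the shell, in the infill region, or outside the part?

shell

At z = 9.24 mm: the cube (footprint 28×22) is included at this height; the r=8.5 cylinder at (9, -1) gives a regular 16-gon of circumradius 8.5 (constant along its height); the sphere at (0, 9.5): section is a regular 16-gon, circumradius = √(r²−h²) = √(4²−3.24²) = 2.346; Combining (union): the regions partially overlap (shared area 102.22 mm²), so overlapping operands fuse into one piece — 1 connected region. Overall, the cross-section is a single solid region. The nearest boundary edge runs (28.00, 0.00)→(17.30, 0.00); distance from the point to it = 0.30 mm. The point is inside the cross-section, 0.30 mm from the nearest boundary — within the 0.8 mm shell band (1 × 0.8).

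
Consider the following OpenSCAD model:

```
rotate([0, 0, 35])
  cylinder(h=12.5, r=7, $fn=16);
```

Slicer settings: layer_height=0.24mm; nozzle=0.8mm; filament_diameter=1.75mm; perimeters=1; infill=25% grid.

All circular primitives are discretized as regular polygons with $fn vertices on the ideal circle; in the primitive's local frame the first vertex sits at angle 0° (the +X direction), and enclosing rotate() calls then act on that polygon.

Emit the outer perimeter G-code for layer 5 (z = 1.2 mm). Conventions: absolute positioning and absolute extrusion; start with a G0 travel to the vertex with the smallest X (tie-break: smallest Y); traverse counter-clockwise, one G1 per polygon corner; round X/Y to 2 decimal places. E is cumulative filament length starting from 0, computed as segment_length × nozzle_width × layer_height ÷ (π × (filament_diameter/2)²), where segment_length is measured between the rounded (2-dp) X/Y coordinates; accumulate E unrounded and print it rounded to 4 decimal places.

G0 X-6.89 Y1.22 Z1.20
G1 X-6.83 Y-1.52 E0.2188
G1 X-5.73 Y-4.02 E0.4368
G1 X-3.76 Y-5.90 E0.6542
G1 X-1.22 Y-6.89 E0.8718
G1 X1.52 Y-6.83 E1.0905
G1 X4.02 Y-5.73 E1.3086
G1 X5.90 Y-3.76 E1.5259
G1 X6.89 Y-1.22 E1.7436
G1 X6.83 Y1.52 E1.9623
G1 X5.73 Y4.02 E2.1803
G1 X3.76 Y5.90 E2.3977
G1 X1.22 Y6.89 E2.6153
G1 X-1.52 Y6.83 E2.8341
G1 X-4.02 Y5.73 E3.0521
G1 X-5.90 Y3.76 E3.2695
G1 X-6.89 Y1.22 E3.4871

At z = 1.2 mm: the cylinder: section is a regular 16-gon, circumradius r=7; (rotated 35° about Z; rotation is an isometry so areas/perimeters/island counts are preserved). The outline is a single polygon with 16 vertices. Extrusion per mm of travel: 0.8 × 0.24 / (π × 0.875²) = 0.079824. Accumulating E over each segment gives final E = 3.4871.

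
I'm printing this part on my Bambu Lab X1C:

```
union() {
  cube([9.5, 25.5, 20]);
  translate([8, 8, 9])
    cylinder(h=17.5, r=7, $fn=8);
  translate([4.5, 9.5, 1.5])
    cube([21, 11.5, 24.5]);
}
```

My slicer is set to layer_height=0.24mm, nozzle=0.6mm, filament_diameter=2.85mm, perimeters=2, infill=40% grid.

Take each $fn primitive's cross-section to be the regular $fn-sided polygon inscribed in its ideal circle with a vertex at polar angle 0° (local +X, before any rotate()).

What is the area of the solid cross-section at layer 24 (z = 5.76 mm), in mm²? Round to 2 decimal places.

At z = 5.76 mm: the 9.5×25.5 cube contributes its full rectangle (area 242.25 mm²); the cylinder at (8, 8) does not reach this height (z outside [9, 26.5]); the cube at (4.5, 9.5) (footprint 21×11.5) is included at this height (area 241.50 mm²); Taking the union: the regions partially overlap — summed areas 483.75 mm² minus the doubly-counted overlap 57.50 mm² gives 426.25 mm² — area = 426.25 mm². Overall, the cross-section is a single solid region. Net area = 426.25 mm².

426.25 mm²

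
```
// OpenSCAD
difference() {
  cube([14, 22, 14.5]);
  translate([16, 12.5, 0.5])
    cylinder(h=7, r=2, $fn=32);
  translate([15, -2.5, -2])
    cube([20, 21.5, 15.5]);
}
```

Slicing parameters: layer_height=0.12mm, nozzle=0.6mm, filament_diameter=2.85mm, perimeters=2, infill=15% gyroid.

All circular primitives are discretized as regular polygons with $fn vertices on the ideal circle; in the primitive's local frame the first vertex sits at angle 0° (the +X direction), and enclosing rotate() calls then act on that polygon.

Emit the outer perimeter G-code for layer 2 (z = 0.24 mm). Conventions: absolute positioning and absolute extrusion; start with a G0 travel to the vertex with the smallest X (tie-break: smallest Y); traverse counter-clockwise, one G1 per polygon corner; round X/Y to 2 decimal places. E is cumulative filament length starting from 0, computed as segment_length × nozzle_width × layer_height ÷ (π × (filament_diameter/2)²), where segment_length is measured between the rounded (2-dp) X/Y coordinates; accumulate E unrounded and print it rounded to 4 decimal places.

At z = 0.24 mm: the cube is present — its section is the full 14×22 rectangle; the cylinder at (16, 12.5) is absent (z outside [0.5, 7.5]); the 20×21.5 cube at (15, -2.5) contributes its full rectangle; After the difference (first − rest): starting from the 14×22 cube, the 20×21.5 cube at (15, -2.5) misses the remaining region (no effect) — 1 connected region. The outline is a single polygon with 4 vertices. Extrusion per mm of travel: 0.6 × 0.12 / (π × 1.425²) = 0.011286. Accumulating E over each segment gives final E = 0.8126.

G0 X0.00 Y0.00 Z0.24
G1 X14.00 Y0.00 E0.1580
G1 X14.00 Y22.00 E0.4063
G1 X0.00 Y22.00 E0.5643
G1 X0.00 Y0.00 E0.8126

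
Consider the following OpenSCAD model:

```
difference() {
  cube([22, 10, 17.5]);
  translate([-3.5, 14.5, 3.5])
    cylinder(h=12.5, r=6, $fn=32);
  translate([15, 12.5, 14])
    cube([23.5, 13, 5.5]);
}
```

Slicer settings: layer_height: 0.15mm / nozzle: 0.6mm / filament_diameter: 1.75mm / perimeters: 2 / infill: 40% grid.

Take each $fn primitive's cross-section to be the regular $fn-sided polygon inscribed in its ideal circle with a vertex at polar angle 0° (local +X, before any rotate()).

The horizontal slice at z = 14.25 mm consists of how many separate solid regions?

1

At z = 14.25 mm: the 22×10 cube contributes its full rectangle; the r=6 cylinder at (-3.5, 14.5) contributes a regular 32-gon of circumradius 6; the cube at (15, 12.5) is present — its section is the full 23.5×13 rectangle; Subtracting the remaining from the first: starting from the 22×10 cube, the r=6 cylinder at (-3.5, 14.5) partially overlaps it — only the 0.08 mm² overlap (of its 112.37 mm²) is removed, clipping the outline; the 23.5×13 cube at (15, 12.5) misses the remaining region (no effect) — 1 connected region. The result has 1 disconnected region.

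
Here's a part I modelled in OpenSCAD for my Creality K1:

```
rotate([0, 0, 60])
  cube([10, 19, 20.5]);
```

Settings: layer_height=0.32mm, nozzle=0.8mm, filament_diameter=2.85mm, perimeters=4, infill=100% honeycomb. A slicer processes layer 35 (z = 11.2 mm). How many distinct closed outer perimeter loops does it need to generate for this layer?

At z = 11.2 mm: the cube is present — its section is the full 10×19 rectangle; (whole slice rotated 60° about Z — lengths, areas and connectivity unchanged). The result has 1 disconnected region.

1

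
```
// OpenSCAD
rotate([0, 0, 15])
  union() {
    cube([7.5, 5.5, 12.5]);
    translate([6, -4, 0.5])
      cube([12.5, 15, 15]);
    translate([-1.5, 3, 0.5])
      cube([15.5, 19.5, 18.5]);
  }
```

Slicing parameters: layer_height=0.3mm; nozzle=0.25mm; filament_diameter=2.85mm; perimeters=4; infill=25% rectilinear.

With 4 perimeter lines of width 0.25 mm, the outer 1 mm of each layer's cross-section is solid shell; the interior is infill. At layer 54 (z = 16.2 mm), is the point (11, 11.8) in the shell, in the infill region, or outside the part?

At z = 16.2 mm: the cube is not intersected at this z (z outside [0, 12.5]); the cube at (6, -4) is not intersected at this z (z outside [0.5, 15.5]); the 15.5×19.5 cube at (-1.5, 3) contributes its full rectangle; Combining (union): only the 15.5×19.5 cube at (-1.5, 3) is present, so the union is just that shape — 1 connected region; (rotated 15° about Z; rotation is an isometry so areas/perimeters/island counts are preserved). Overall, the cross-section is a single solid region. Undo the 15° rotation: the query point maps to (13.679, 8.551) in the un-rotated model frame. The nearest boundary edge runs (14.00, 3.00)→(14.00, 22.50); distance from the point to it = 0.32 mm. The point is inside the cross-section, 0.32 mm from the nearest boundary — within the 1 mm shell band (4 × 0.25).

shell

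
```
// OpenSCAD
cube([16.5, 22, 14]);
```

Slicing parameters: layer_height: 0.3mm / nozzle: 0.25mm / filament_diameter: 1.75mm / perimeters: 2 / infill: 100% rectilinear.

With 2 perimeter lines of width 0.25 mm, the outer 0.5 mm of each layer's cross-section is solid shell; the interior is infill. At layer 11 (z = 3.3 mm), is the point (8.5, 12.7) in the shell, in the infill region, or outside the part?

At z = 3.3 mm: the cube (footprint 16.5×22) is included at this height. Overall, the cross-section is a single solid region. The nearest boundary edge runs (16.50, 0.00)→(16.50, 22.00); distance from the point to it = 8.00 mm. The point is inside the cross-section and 8.00 mm from the nearest boundary — more than the 0.5 mm shell width (2 × 0.25), so it's in the infill interior.

infill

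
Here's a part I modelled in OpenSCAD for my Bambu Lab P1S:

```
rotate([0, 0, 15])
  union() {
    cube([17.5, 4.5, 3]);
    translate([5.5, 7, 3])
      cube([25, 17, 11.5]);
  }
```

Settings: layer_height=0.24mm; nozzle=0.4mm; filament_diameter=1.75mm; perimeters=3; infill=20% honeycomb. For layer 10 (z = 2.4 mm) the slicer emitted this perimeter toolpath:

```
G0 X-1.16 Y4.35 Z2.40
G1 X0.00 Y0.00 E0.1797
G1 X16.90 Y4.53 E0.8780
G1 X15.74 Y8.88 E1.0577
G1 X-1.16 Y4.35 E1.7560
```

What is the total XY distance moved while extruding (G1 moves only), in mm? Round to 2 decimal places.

44.00 mm

Sum the Euclidean lengths of each G1 segment: total = 44.00 mm.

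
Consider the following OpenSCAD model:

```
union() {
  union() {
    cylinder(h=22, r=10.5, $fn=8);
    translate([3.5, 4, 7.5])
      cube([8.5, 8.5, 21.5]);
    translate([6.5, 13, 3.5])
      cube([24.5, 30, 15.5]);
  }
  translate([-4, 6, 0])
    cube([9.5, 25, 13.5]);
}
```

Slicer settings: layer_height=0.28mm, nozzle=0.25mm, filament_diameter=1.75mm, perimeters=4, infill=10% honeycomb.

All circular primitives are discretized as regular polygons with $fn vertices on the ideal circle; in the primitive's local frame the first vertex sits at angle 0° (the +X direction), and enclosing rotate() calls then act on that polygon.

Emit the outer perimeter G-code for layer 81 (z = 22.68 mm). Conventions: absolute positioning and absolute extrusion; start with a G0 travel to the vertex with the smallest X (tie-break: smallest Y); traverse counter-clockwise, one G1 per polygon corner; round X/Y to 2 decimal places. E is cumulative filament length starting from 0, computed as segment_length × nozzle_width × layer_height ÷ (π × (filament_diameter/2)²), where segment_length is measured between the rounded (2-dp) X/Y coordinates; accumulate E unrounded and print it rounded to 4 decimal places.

At z = 22.68 mm: the cylinder is absent (z outside [0, 22]); the 8.5×8.5 cube at (3.5, 4) contributes its full rectangle; the cube at (6.5, 13) is absent (z outside [3.5, 19]); Taking the union: only the 8.5×8.5 cube at (3.5, 4) is present, so the union is just that shape — 1 connected region; the cube at (-4, 6) is absent (z outside [0, 13.5]); Combining (union): only that combined region is present, so the union is just that shape — 1 connected region. The outline is a single polygon with 4 vertices. Extrusion per mm of travel: 0.25 × 0.28 / (π × 0.875²) = 0.029103. Accumulating E over each segment gives final E = 0.9895.

G0 X3.50 Y4.00 Z22.68
G1 X12.00 Y4.00 E0.2474
G1 X12.00 Y12.50 E0.4947
G1 X3.50 Y12.50 E0.7421
G1 X3.50 Y4.00 E0.9895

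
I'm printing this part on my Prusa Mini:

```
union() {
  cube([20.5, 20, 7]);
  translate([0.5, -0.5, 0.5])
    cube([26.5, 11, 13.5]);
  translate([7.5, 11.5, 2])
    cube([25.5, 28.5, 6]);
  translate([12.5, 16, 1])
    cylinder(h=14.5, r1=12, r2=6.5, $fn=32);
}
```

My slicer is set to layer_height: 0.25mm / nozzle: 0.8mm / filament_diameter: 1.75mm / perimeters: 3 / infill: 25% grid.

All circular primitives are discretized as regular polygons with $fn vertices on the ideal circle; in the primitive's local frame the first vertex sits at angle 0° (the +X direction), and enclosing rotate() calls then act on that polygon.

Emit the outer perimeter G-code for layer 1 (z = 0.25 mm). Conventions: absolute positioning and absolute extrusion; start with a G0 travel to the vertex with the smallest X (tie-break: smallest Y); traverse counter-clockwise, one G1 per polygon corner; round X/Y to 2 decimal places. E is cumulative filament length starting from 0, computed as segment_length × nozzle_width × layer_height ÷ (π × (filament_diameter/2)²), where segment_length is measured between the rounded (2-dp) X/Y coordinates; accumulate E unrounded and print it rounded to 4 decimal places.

At z = 0.25 mm: the 20.5×20 cube contributes its full rectangle; the cube at (0.5, -0.5) is not intersected at this z (z outside [0.5, 14]); the cube at (7.5, 11.5) is absent (z outside [2, 8]); the cone at (12.5, 16) is not intersected at this z (z outside [1, 15.5]); Merging all regions: only the 20.5×20 cube is present, so the union is just that shape — 1 connected region. The outline is a single polygon with 4 vertices. Extrusion per mm of travel: 0.8 × 0.25 / (π × 0.875²) = 0.083150. Accumulating E over each segment gives final E = 6.7352.

G0 X0.00 Y0.00 Z0.25
G1 X20.50 Y0.00 E1.7046
G1 X20.50 Y20.00 E3.3676
G1 X0.00 Y20.00 E5.0722
G1 X0.00 Y0.00 E6.7352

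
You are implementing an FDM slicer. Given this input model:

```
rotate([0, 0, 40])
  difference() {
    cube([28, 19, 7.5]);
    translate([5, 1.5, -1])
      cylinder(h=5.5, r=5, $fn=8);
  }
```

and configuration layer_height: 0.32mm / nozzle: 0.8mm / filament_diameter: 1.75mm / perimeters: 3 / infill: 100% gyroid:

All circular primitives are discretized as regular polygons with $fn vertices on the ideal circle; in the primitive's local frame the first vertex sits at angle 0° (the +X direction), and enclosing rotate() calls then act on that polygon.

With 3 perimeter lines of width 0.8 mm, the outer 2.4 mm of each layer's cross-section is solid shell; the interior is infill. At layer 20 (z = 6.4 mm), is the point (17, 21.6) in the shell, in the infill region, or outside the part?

shell

At z = 6.4 mm: the cube is present — its section is the full 28×19 rectangle; the cylinder at (5, 1.5) is not intersected at this z (z outside [-1, 4.5]); Subtracting the remaining from the first: none of the subtracted shapes is present at this height, so the 28×19 cube is unchanged — 1 connected region; (whole slice rotated 40° about Z — lengths, areas and connectivity unchanged). Overall, the cross-section is a single solid region. Undo the 40° rotation: the query point maps to (26.907, 5.619) in the un-rotated model frame. The nearest boundary edge runs (28.00, 0.00)→(28.00, 19.00); distance from the point to it = 1.09 mm. The point is inside the cross-section, 1.09 mm from the nearest boundary — within the 2.4 mm shell band (3 × 0.8).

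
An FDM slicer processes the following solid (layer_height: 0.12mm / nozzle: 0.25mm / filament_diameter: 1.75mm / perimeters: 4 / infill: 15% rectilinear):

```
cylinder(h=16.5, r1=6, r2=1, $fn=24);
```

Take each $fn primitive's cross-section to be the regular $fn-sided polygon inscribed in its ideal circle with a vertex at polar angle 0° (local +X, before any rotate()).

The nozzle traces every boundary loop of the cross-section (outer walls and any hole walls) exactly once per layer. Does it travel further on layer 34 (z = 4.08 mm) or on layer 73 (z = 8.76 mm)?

Layer 34 (z = 4.08): the cone: at t=0.247 of its height the radius interpolates to r₁+(r₂−r₁)t = 4.764, giving a regular 24-gon of that circumradius (perimeter = 2·24·4.764·sin(180°/24) = 29.85 mm). So its perimeter = 29.85 mm. Layer 73 (z = 8.76): the cone contributes a regular 24-gon of circumradius 3.345 (interpolated between r1=6 and r2=1 at t=0.531) (perimeter = 2·24·3.345·sin(180°/24) = 20.96 mm). So its perimeter = 20.96 mm. Layer 34 is larger (29.85 vs 20.96 mm).

layer 34 (z = 4.08 mm)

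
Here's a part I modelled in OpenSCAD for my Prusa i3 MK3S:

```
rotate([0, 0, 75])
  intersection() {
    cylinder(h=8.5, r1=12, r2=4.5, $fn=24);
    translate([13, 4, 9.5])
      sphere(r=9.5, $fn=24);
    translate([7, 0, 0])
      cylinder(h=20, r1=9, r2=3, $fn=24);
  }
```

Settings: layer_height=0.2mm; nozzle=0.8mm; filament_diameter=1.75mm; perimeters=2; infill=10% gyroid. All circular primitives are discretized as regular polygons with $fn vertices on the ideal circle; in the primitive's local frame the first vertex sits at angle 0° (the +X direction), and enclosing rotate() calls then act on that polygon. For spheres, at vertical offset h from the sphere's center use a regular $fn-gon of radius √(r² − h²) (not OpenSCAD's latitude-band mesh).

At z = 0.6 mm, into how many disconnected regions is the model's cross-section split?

At z = 0.6 mm: the cone: at t=0.071 of its height the radius interpolates to r₁+(r₂−r₁)t = 11.471, giving a regular 24-gon of that circumradius; the sphere at (13, 4): section is a regular 24-gon, circumradius = √(r²−h²) = √(9.5²−8.9²) = 3.323; the cone at (7, 0) contributes a regular 24-gon of circumradius 8.820 (interpolated between r1=9 and r2=3 at t=0.030); Taking the intersection: the r=9.5 sphere at (13, 4) partially overlaps the cone; clipping to the common part keeps 3.37 mm²; the running intersection lies inside the cone at (7, 0), so it is kept whole — 1 connected region; (rotated 75° about Z; rotation is an isometry so areas/perimeters/island counts are preserved). The result has 1 disconnected region.

1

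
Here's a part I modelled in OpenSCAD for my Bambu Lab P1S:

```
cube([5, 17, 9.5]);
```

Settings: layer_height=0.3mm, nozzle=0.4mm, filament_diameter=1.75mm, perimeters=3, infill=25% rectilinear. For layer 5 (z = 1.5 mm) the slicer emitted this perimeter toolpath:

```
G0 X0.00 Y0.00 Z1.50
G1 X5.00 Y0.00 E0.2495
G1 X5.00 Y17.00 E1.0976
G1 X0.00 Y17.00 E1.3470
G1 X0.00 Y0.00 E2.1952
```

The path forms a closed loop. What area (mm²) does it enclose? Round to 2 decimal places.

85.00 mm²

Apply the shoelace formula to the sequence of (X, Y) vertices; enclosed area = 85.00 mm².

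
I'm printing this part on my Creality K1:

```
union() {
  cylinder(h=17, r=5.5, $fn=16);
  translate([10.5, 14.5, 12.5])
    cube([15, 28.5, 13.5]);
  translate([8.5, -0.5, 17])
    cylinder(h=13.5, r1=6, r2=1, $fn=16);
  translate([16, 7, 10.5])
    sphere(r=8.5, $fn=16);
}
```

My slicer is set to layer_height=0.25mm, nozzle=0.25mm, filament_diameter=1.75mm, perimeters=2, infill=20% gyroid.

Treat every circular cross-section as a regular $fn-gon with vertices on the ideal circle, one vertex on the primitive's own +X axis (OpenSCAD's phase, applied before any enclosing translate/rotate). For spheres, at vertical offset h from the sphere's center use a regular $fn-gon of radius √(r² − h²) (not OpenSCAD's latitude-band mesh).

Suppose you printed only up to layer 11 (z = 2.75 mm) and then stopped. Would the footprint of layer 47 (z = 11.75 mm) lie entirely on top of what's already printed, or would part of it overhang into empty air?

part overhangs

Compare the two slices. At z = 2.75: the cylinder: section is a regular 16-gon, circumradius r=5.5 (area = (16/2)·5.500²·sin(360°/16) = 92.61 mm²); the cube at (10.5, 14.5) is not intersected at this z (z outside [12.5, 26]); the cone at (8.5, -0.5) is not intersected at this z (z outside [17, 30.5]); the sphere at (16, 7): section is a regular 16-gon, circumradius = √(r²−h²) = √(8.5²−7.75²) = 3.491 (area = (16/2)·3.491²·sin(360°/16) = 37.31 mm²); Combining (union): the 2 present regions are separate (no shared area or edge), so areas and boundary lengths simply add and each stays a separate island — area = 129.92 mm². At z = 11.75: the r=5.5 cylinder contributes a regular 16-gon of circumradius 5.5 (area = (16/2)·5.500²·sin(360°/16) = 92.61 mm²); the cube at (10.5, 14.5) is absent (z outside [12.5, 26]); the cone at (8.5, -0.5) is not intersected at this z (z outside [17, 30.5]); the sphere at (16, 7): section is a regular 16-gon, circumradius = √(r²−h²) = √(8.5²−1.25²) = 8.408 (area = (16/2)·8.408²·sin(360°/16) = 216.41 mm²); Merging all regions: the 2 present regions are separate (no shared area or edge), so areas and boundary lengths simply add and each stays a separate island — area = 309.02 mm². Checking containment: at z = 11.75 the cross-section extends beyond the z = 2.75 cross-section by about 179.10 mm².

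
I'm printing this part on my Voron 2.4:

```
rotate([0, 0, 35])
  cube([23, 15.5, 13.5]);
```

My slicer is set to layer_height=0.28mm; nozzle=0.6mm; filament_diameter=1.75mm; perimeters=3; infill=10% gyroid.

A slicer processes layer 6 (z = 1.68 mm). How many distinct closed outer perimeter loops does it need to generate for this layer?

1

At z = 1.68 mm: the cube is present — its section is the full 23×15.5 rectangle; (whole slice rotated 35° about Z — lengths, areas and connectivity unchanged). The result has 1 disconnected region.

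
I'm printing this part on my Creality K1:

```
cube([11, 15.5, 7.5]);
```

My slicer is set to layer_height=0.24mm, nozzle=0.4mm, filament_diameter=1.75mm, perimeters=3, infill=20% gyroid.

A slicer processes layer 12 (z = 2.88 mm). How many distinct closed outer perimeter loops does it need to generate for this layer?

At z = 2.88 mm: the cube is present — its section is the full 11×15.5 rectangle. The result has 1 disconnected region.

1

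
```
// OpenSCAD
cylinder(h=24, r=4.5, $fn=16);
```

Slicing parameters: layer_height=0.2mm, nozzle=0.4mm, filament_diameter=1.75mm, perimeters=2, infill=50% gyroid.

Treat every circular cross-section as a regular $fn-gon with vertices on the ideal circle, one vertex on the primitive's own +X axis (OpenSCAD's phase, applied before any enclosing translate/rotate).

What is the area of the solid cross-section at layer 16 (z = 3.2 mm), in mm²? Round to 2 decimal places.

At z = 3.2 mm: the r=4.5 cylinder contributes a regular 16-gon of circumradius 4.5 (area = (16/2)·4.500²·sin(360°/16) = 61.99 mm²). Overall, the cross-section is a single solid region. Net area = 61.99 mm².

61.99 mm²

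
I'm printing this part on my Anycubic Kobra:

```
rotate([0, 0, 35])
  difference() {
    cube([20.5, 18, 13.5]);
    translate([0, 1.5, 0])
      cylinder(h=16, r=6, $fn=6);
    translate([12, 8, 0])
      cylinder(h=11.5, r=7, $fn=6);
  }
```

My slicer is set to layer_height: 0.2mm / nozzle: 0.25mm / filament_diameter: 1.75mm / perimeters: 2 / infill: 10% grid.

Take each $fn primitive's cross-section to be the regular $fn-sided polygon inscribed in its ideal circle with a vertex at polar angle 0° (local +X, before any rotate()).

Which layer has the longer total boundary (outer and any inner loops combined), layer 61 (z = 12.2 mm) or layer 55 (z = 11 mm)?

Layer 61 (z = 12.2): the cube (footprint 20.5×18) is included at this height (perimeter 77.00 mm); the cylinder at (0, 1.5): section is a regular 6-gon, circumradius r=6 (perimeter = 2·6·6.000·sin(180°/6) = 36.00 mm); the cylinder at (12, 8) is absent (z outside [0, 11.5]); After the difference (first − rest): starting from the 20.5×18 cube, the r=6 cylinder at (0, 1.5) partially overlaps it — only the 31.73 mm² overlap (of its 93.53 mm²) is removed, clipping the outline — boundary = 75.90 mm; (whole slice rotated 35° about Z — lengths, areas and connectivity unchanged). So its perimeter = 75.90 mm. Layer 55 (z = 11): the cube (footprint 20.5×18) is included at this height (perimeter 77.00 mm); the r=6 cylinder at (0, 1.5) gives a regular 6-gon of circumradius 6 (constant along its height) (perimeter = 2·6·6.000·sin(180°/6) = 36.00 mm); the r=7 cylinder at (12, 8) contributes a regular 6-gon of circumradius 7 (perimeter = 2·6·7.000·sin(180°/6) = 42.00 mm); After the difference (first − rest): starting from the 20.5×18 cube, the r=6 cylinder at (0, 1.5) partially overlaps it — only the 31.73 mm² overlap (of its 93.53 mm²) is removed, clipping the outline; the r=7 cylinder at (12, 8) lies wholly inside it (removes its full 127.31 mm² and its 42.00 mm outline becomes a hole wall) — boundary (outer + 1 inner loop) = 117.90 mm; (whole slice rotated 35° about Z — lengths, areas and connectivity unchanged). So its perimeter = 117.90 mm. Layer 55 is larger (117.90 vs 75.90 mm).

layer 55 (z = 11 mm)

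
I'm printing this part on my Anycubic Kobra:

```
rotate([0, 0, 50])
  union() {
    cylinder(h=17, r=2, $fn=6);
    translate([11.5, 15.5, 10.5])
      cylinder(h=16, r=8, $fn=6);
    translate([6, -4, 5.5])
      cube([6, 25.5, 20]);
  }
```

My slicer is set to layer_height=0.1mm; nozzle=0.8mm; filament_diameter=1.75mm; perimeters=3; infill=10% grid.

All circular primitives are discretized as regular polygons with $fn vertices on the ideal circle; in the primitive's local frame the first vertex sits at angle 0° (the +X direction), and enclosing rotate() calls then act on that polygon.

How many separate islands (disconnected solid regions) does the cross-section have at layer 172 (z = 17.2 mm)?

1

At z = 17.2 mm: the cylinder is not intersected at this z (z outside [0, 17]); the r=8 cylinder at (11.5, 15.5) gives a regular 6-gon of circumradius 8 (constant along its height); the 6×25.5 cube at (6, -4) contributes its full rectangle; Combining (union): the regions partially overlap (shared area 74.82 mm²), so overlapping operands fuse into one piece — 1 connected region; (whole slice rotated 50° about Z — lengths, areas and connectivity unchanged). Overall, the cross-section is a single solid region. Island count = 1.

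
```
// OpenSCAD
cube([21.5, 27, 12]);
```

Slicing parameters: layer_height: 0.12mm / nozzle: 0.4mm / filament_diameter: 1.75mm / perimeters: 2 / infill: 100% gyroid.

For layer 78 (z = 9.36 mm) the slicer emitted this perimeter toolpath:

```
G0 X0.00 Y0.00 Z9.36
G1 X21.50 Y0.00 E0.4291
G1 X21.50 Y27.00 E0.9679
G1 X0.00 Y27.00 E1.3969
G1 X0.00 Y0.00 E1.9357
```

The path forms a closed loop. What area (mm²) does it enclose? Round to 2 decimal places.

Apply the shoelace formula to the sequence of (X, Y) vertices; enclosed area = 580.50 mm².

580.50 mm²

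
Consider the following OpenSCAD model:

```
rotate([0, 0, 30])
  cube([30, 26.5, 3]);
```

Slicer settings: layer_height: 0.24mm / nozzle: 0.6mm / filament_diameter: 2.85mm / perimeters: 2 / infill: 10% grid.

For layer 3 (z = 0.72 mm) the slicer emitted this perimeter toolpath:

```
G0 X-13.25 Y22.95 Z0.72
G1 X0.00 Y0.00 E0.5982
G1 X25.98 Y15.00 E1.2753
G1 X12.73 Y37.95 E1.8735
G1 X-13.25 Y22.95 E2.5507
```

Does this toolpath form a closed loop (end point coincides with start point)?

Start point (G0): (-13.25, 22.95). End point (last G1): the path returns to the start — closed.

yes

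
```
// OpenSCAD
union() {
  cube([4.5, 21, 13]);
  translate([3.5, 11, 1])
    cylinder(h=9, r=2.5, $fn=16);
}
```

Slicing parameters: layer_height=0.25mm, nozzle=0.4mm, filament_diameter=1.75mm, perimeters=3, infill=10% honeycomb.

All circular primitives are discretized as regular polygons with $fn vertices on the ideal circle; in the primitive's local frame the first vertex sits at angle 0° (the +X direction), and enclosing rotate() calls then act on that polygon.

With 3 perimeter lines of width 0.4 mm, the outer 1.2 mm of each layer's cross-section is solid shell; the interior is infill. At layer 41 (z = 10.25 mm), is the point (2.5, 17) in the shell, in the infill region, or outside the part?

infill

At z = 10.25 mm: the cube (footprint 4.5×21) is included at this height; the cylinder at (3.5, 11) does not reach this height (z outside [1, 10]); Taking the union: only the 4.5×21 cube is present, so the union is just that shape — 1 connected region. Overall, the cross-section is a single solid region. The nearest boundary edge runs (4.50, 0.00)→(4.50, 21.00); distance from the point to it = 2.00 mm. The point is inside the cross-section and 2.00 mm from the nearest boundary — more than the 1.2 mm shell width (3 × 0.4), so it's in the infill interior.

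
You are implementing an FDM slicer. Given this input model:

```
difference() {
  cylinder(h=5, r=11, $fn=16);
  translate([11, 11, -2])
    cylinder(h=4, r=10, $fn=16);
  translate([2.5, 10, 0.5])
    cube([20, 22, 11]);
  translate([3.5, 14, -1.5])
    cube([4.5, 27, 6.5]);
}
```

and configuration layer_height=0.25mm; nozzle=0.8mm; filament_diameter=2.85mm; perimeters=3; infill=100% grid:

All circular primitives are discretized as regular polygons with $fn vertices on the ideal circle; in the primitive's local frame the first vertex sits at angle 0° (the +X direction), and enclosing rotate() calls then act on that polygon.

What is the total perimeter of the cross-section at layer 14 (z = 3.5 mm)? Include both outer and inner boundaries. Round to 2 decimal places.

69.09 mm

At z = 3.5 mm: the r=11 cylinder contributes a regular 16-gon of circumradius 11 (perimeter = 2·16·11.000·sin(180°/16) = 68.67 mm); the cylinder at (11, 11) is absent (z outside [-2, 2]); the cube at (2.5, 10) (footprint 20×22) is included at this height (perimeter 84.00 mm); the cube at (3.5, 14) (footprint 4.5×27) is included at this height (perimeter 63.00 mm); After the difference (first − rest): starting from the r=11 cylinder, the 20×22 cube at (2.5, 10) partially overlaps it — only the 0.59 mm² overlap (of its 440.00 mm²) is removed, clipping the outline; the 4.5×27 cube at (3.5, 14) misses the remaining region (no effect) — boundary = 69.09 mm. Overall, the cross-section is a single solid region. Total boundary length (outer) = 69.09 mm.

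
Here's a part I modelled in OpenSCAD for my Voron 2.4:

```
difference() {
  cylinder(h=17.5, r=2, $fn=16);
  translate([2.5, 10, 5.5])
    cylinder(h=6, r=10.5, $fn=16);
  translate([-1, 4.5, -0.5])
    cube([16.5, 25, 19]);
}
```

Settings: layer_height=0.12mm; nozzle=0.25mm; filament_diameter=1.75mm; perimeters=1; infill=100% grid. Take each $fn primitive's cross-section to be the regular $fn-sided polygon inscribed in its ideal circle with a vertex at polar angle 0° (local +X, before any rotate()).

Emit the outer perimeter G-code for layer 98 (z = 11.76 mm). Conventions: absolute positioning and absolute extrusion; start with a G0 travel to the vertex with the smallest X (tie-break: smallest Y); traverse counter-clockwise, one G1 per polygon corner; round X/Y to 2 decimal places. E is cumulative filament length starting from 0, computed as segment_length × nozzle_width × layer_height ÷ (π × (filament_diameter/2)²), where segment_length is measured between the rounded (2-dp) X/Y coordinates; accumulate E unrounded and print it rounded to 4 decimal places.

G0 X-2.00 Y0.00 Z11.76
G1 X-1.85 Y-0.77 E0.0098
G1 X-1.41 Y-1.41 E0.0195
G1 X-0.77 Y-1.85 E0.0292
G1 X0.00 Y-2.00 E0.0389
G1 X0.77 Y-1.85 E0.0487
G1 X1.41 Y-1.41 E0.0584
G1 X1.85 Y-0.77 E0.0681
G1 X2.00 Y0.00 E0.0779
G1 X1.85 Y0.77 E0.0877
G1 X1.41 Y1.41 E0.0974
G1 X0.77 Y1.85 E0.1070
G1 X0.00 Y2.00 E0.1168
G1 X-0.77 Y1.85 E0.1266
G1 X-1.41 Y1.41 E0.1363
G1 X-1.85 Y0.77 E0.1460
G1 X-2.00 Y0.00 E0.1558

At z = 11.76 mm: the r=2 cylinder contributes a regular 16-gon of circumradius 2; the cylinder at (2.5, 10) is absent (z outside [5.5, 11.5]); the cube at (-1, 4.5) is present — its section is the full 16.5×25 rectangle; Taking the first minus the rest: starting from the r=2 cylinder, the 16.5×25 cube at (-1, 4.5) misses the remaining region (no effect) — 1 connected region. The outline is a single polygon with 16 vertices. Extrusion per mm of travel: 0.25 × 0.12 / (π × 0.875²) = 0.012473. Accumulating E over each segment gives final E = 0.1558.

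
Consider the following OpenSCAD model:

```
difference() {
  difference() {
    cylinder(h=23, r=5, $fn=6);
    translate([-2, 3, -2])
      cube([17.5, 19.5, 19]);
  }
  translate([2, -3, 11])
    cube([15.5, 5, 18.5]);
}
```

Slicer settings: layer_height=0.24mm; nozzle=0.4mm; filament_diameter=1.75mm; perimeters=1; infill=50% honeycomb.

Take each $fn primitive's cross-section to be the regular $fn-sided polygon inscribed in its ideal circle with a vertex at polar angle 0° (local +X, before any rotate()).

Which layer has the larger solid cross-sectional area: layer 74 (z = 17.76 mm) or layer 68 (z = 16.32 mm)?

Layer 74 (z = 17.76): the r=5 cylinder contributes a regular 6-gon of circumradius 5 (area = (6/2)·5.000²·sin(360°/6) = 64.95 mm²); the cube at (-2, 3) does not reach this height (z outside [-2, 17]); After the difference (first − rest): none of the subtracted shapes is present at this height, so the r=5 cylinder is unchanged — area = 64.95 mm²; the 15.5×5 cube at (2, -3) contributes its full rectangle (area 77.50 mm²); After the difference (first − rest): starting from the result so far (64.95 mm²), the 15.5×5 cube at (2, -3) partially overlaps it — only the 11.25 mm² overlap (of its 77.50 mm²) is removed, clipping the outline — area = 53.70 mm². So its area = 53.70 mm². Layer 68 (z = 16.32): the r=5 cylinder contributes a regular 6-gon of circumradius 5 (area = (6/2)·5.000²·sin(360°/6) = 64.95 mm²); the cube at (-2, 3) is present — its section is the full 17.5×19.5 rectangle (area 341.25 mm²); Subtracting the remaining from the first: starting from the r=5 cylinder (64.95 mm²), the 17.5×19.5 cube at (-2, 3) partially overlaps it — only the 6.50 mm² overlap (of its 341.25 mm²) is removed, clipping the outline — area = 58.46 mm²; the cube at (2, -3) (footprint 15.5×5) is included at this height (area 77.50 mm²); Subtracting the remaining from the first: starting from that combined region (58.46 mm²), the 15.5×5 cube at (2, -3) partially overlaps it — only the 11.25 mm² overlap (of its 77.50 mm²) is removed, clipping the outline — area = 47.21 mm². So its area = 47.21 mm². Layer 74 is larger (53.70 vs 47.21 mm²).

layer 74 (z = 17.76 mm)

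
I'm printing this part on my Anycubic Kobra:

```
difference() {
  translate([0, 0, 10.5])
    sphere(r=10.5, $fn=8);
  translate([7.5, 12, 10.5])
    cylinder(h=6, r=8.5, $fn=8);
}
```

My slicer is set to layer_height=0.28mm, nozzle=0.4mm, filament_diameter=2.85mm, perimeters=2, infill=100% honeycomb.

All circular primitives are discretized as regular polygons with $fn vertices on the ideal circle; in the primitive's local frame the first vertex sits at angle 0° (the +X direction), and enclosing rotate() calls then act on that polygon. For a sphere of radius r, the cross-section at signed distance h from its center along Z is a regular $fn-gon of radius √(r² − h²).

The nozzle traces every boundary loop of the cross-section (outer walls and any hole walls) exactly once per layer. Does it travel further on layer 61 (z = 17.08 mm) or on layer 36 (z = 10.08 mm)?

layer 36 (z = 10.08 mm)

Layer 61 (z = 17.08): the r=10.5 sphere contributes a regular 8-gon of circumradius √(10.5²−6.58²) = 8.183 (perimeter = 2·8·8.183·sin(180°/8) = 50.10 mm); the cylinder at (7.5, 12) is not intersected at this z (z outside [10.5, 16.5]); Subtracting the remaining from the first: none of the subtracted shapes is present at this height, so the r=10.5 sphere is unchanged — boundary = 50.10 mm. So its perimeter = 50.10 mm. Layer 36 (z = 10.08): the sphere: section is a regular 8-gon, circumradius = √(r²−h²) = √(10.5²−0.42²) = 10.492 (perimeter = 2·8·10.492·sin(180°/8) = 64.24 mm); the cylinder at (7.5, 12) does not reach this height (z outside [10.5, 16.5]); After the difference (first − rest): none of the subtracted shapes is present at this height, so the r=10.5 sphere is unchanged — boundary = 64.24 mm. So its perimeter = 64.24 mm. Layer 36 is larger (64.24 vs 50.10 mm).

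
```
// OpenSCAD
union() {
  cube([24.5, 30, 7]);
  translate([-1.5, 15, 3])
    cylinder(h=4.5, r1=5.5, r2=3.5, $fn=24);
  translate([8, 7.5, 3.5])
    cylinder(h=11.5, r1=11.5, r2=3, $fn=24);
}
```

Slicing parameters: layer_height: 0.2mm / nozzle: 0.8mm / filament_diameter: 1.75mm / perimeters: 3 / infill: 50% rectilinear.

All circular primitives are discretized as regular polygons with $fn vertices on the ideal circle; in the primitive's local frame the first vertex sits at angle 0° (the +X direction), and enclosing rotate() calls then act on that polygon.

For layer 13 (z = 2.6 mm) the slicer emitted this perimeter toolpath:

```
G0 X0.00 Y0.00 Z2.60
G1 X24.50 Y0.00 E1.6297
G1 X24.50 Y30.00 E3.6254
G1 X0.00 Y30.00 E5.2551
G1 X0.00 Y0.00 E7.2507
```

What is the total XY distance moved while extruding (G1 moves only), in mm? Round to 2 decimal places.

Sum the Euclidean lengths of each G1 segment: total = 109.00 mm.

109.00 mm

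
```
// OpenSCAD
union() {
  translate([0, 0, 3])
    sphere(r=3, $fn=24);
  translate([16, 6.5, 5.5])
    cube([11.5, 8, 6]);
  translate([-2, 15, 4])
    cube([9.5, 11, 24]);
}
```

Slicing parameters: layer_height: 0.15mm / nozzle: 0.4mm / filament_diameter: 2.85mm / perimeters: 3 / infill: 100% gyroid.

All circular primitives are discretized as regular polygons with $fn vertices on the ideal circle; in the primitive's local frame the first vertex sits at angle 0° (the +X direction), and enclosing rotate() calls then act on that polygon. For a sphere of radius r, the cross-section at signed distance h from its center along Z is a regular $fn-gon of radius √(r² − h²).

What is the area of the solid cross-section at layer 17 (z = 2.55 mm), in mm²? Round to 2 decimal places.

At z = 2.55 mm: the r=3 sphere contributes a regular 24-gon of circumradius √(3²−0.45²) = 2.966 (area = (24/2)·2.966²·sin(360°/24) = 27.32 mm²); the cube at (16, 6.5) does not reach this height (z outside [5.5, 11.5]); the cube at (-2, 15) does not reach this height (z outside [4, 28]); Taking the union: only the r=3 sphere is present, so the union is just that shape — area = 27.32 mm². Overall, the cross-section is a single solid region. Net area = 27.32 mm².

27.32 mm²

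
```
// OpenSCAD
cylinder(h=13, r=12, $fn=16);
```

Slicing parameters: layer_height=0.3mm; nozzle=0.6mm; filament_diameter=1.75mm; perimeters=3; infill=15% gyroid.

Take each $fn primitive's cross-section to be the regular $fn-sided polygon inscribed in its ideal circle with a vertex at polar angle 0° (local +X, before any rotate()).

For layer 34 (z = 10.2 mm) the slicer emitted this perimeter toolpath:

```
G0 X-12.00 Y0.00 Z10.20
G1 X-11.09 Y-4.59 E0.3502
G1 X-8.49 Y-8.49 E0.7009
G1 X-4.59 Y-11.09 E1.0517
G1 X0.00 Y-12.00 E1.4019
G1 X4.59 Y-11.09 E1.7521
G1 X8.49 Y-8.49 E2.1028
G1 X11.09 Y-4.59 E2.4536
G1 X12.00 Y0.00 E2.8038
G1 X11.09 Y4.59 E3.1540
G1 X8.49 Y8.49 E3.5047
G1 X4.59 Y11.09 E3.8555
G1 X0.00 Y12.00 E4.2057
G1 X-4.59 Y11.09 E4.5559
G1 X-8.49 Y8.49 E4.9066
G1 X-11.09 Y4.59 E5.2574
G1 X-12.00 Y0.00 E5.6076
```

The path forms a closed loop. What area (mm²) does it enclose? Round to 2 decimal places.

Apply the shoelace formula to the sequence of (X, Y) vertices; enclosed area = 441.06 mm².

441.06 mm²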